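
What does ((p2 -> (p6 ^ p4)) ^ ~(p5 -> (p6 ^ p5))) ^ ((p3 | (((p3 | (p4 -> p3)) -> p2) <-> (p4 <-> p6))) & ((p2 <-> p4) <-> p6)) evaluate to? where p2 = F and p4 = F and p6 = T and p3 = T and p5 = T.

p6 ^ p4 = T ^ F = T
p2 -> (p6 ^ p4) = F -> T = T
p6 ^ p5 = T ^ T = F
p5 -> (p6 ^ p5) = T -> F = F
~(p5 -> (p6 ^ p5)) = ~F = T
(p2 -> (p6 ^ p4)) ^ ~(p5 -> (p6 ^ p5)) = T ^ T = F
p4 -> p3 = F -> T = T
p3 | (p4 -> p3) = T | T = T
(p3 | (p4 -> p3)) -> p2 = T -> F = F
p4 <-> p6 = F <-> T = F
((p3 | (p4 -> p3)) -> p2) <-> (p4 <-> p6) = F <-> F = T
p3 | (((p3 | (p4 -> p3)) -> p2) <-> (p4 <-> p6)) = T | T = T
p2 <-> p4 = F <-> F = T
(p2 <-> p4) <-> p6 = T <-> T = T
(p3 | (((p3 | (p4 -> p3)) -> p2) <-> (p4 <-> p6))) & ((p2 <-> p4) <-> p6) = T & T = T
((p2 -> (p6 ^ p4)) ^ ~(p5 -> (p6 ^ p5))) ^ ((p3 | (((p3 | (p4 -> p3)) -> p2) <-> (p4 <-> p6))) & ((p2 <-> p4) <-> p6)) = F ^ T = T

T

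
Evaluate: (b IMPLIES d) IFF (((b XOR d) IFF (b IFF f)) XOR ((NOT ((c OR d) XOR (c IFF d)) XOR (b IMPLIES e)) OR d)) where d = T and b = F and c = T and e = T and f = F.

F

b IMPLIES d = F IMPLIES T = T
b XOR d = F XOR T = T
b IFF f = F IFF F = T
(b XOR d) IFF (b IFF f) = T IFF T = T
c OR d = T OR T = T
c IFF d = T IFF T = T
(c OR d) XOR (c IFF d) = T XOR T = F
NOT ((c OR d) XOR (c IFF d)) = NOT F = T
b IMPLIES e = F IMPLIES T = T
NOT ((c OR d) XOR (c IFF d)) XOR (b IMPLIES e) = T XOR T = F
(NOT ((c OR d) XOR (c IFF d)) XOR (b IMPLIES e)) OR d = F OR T = T
((b XOR d) IFF (b IFF f)) XOR ((NOT ((c OR d) XOR (c IFF d)) XOR (b IMPLIES e)) OR d) = T XOR T = F
(b IMPLIES d) IFF (((b XOR d) IFF (b IFF f)) XOR ((NOT ((c OR d) XOR (c IFF d)) XOR (b IMPLIES e)) OR d)) = T IFF F = F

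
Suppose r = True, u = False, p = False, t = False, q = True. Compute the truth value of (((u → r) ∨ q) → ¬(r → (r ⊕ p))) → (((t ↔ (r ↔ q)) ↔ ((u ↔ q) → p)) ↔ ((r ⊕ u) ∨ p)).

u → r = False → True = True
(u → r) ∨ q = True ∨ True = True
r ⊕ p = True ⊕ False = True
r → (r ⊕ p) = True → True = True
¬(r → (r ⊕ p)) = ¬True = False
((u → r) ∨ q) → ¬(r → (r ⊕ p)) = True → False = False
r ↔ q = True ↔ True = True
t ↔ (r ↔ q) = False ↔ True = False
u ↔ q = False ↔ True = False
(u ↔ q) → p = False → False = True
(t ↔ (r ↔ q)) ↔ ((u ↔ q) → p) = False ↔ True = False
r ⊕ u = True ⊕ False = True
(r ⊕ u) ∨ p = True ∨ False = True
((t ↔ (r ↔ q)) ↔ ((u ↔ q) → p)) ↔ ((r ⊕ u) ∨ p) = False ↔ True = False
(((u → r) ∨ q) → ¬(r → (r ⊕ p))) → (((t ↔ (r ↔ q)) ↔ ((u ↔ q) → p)) ↔ ((r ⊕ u) ∨ p)) = False → False = True

True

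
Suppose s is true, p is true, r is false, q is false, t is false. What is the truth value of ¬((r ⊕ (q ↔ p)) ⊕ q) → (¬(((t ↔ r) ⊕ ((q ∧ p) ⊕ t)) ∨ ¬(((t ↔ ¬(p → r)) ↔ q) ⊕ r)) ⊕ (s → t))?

Substituting s=True, p=True, r=False, q=False, t=False:
q ↔ p = False ↔ True = False
r ⊕ (q ↔ p) = False ⊕ False = False
(r ⊕ (q ↔ p)) ⊕ q = False ⊕ False = False
¬((r ⊕ (q ↔ p)) ⊕ q) = ¬False = True
t ↔ r = False ↔ False = True
q ∧ p = False ∧ True = False
(q ∧ p) ⊕ t = False ⊕ False = False
(t ↔ r) ⊕ ((q ∧ p) ⊕ t) = True ⊕ False = True
p → r = True → False = False
¬(p → r) = ¬False = True
t ↔ ¬(p → r) = False ↔ True = False
(t ↔ ¬(p → r)) ↔ q = False ↔ False = True
((t ↔ ¬(p → r)) ↔ q) ⊕ r = True ⊕ False = True
¬(((t ↔ ¬(p → r)) ↔ q) ⊕ r) = ¬True = False
((t ↔ r) ⊕ ((q ∧ p) ⊕ t)) ∨ ¬(((t ↔ ¬(p → r)) ↔ q) ⊕ r) = True ∨ False = True
¬(((t ↔ r) ⊕ ((q ∧ p) ⊕ t)) ∨ ¬(((t ↔ ¬(p → r)) ↔ q) ⊕ r)) = ¬True = False
s → t = True → False = False
¬(((t ↔ r) ⊕ ((q ∧ p) ⊕ t)) ∨ ¬(((t ↔ ¬(p → r)) ↔ q) ⊕ r)) ⊕ (s → t) = False ⊕ False = False
¬((r ⊕ (q ↔ p)) ⊕ q) → (¬(((t ↔ r) ⊕ ((q ∧ p) ⊕ t)) ∨ ¬(((t ↔ ¬(p → r)) ↔ q) ⊕ r)) ⊕ (s → t)) = True → False = False

False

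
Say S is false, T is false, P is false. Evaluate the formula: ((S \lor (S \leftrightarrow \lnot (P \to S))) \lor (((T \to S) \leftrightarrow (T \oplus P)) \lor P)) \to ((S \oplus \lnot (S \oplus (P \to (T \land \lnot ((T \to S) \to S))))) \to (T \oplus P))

\text{True}

P \to S = \text{False} \to \text{False} = \text{True}
\lnot (P \to S) = \lnot \text{True} = \text{False}
S \leftrightarrow \lnot (P \to S) = \text{False} \leftrightarrow \text{False} = \text{True}
S \lor (S \leftrightarrow \lnot (P \to S)) = \text{False} \lor \text{True} = \text{True}
T \to S = \text{False} \to \text{False} = \text{True}
T \oplus P = \text{False} \oplus \text{False} = \text{False}
(T \to S) \leftrightarrow (T \oplus P) = \text{True} \leftrightarrow \text{False} = \text{False}
((T \to S) \leftrightarrow (T \oplus P)) \lor P = \text{False} \lor \text{False} = \text{False}
(S \lor (S \leftrightarrow \lnot (P \to S))) \lor (((T \to S) \leftrightarrow (T \oplus P)) \lor P) = \text{True} \lor \text{False} = \text{True}
T \to S = \text{False} \to \text{False} = \text{True}
(T \to S) \to S = \text{True} \to \text{False} = \text{False}
\lnot ((T \to S) \to S) = \lnot \text{False} = \text{True}
T \land \lnot ((T \to S) \to S) = \text{False} \land \text{True} = \text{False}
P \to (T \land \lnot ((T \to S) \to S)) = \text{False} \to \text{False} = \text{True}
S \oplus (P \to (T \land \lnot ((T \to S) \to S))) = \text{False} \oplus \text{True} = \text{True}
\lnot (S \oplus (P \to (T \land \lnot ((T \to S) \to S)))) = \lnot \text{True} = \text{False}
S \oplus \lnot (S \oplus (P \to (T \land \lnot ((T \to S) \to S)))) = \text{False} \oplus \text{False} = \text{False}
T \oplus P = \text{False} \oplus \text{False} = \text{False}
(S \oplus \lnot (S \oplus (P \to (T \land \lnot ((T \to S) \to S))))) \to (T \oplus P) = \text{False} \to \text{False} = \text{True}
((S \lor (S \leftrightarrow \lnot (P \to S))) \lor (((T \to S) \leftrightarrow (T \oplus P)) \lor P)) \to ((S \oplus \lnot (S \oplus (P \to (T \land \lnot ((T \to S) \to S))))) \to (T \oplus P)) = \text{True} \to \text{True} = \text{True}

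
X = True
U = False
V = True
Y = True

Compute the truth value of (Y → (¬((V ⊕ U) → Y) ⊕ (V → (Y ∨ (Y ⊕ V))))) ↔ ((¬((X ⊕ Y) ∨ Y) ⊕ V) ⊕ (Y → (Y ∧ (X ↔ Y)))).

False

V ⊕ U = True ⊕ False = True
(V ⊕ U) → Y = True → True = True
¬((V ⊕ U) → Y) = ¬True = False
Y ⊕ V = True ⊕ True = False
Y ∨ (Y ⊕ V) = True ∨ False = True
V → (Y ∨ (Y ⊕ V)) = True → True = True
¬((V ⊕ U) → Y) ⊕ (V → (Y ∨ (Y ⊕ V))) = False ⊕ True = True
Y → (¬((V ⊕ U) → Y) ⊕ (V → (Y ∨ (Y ⊕ V)))) = True → True = True
X ⊕ Y = True ⊕ True = False
(X ⊕ Y) ∨ Y = False ∨ True = True
¬((X ⊕ Y) ∨ Y) = ¬True = False
¬((X ⊕ Y) ∨ Y) ⊕ V = False ⊕ True = True
X ↔ Y = True ↔ True = True
Y ∧ (X ↔ Y) = True ∧ True = True
Y → (Y ∧ (X ↔ Y)) = True → True = True
(¬((X ⊕ Y) ∨ Y) ⊕ V) ⊕ (Y → (Y ∧ (X ↔ Y))) = True ⊕ True = False
(Y → (¬((V ⊕ U) → Y) ⊕ (V → (Y ∨ (Y ⊕ V))))) ↔ ((¬((X ⊕ Y) ∨ Y) ⊕ V) ⊕ (Y → (Y ∧ (X ↔ Y)))) = True ↔ False = False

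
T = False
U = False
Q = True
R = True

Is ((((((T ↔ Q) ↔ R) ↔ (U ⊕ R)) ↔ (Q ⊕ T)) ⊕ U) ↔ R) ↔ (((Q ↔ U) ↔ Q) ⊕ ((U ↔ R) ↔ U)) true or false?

False

T ↔ Q = False ↔ True = False
(T ↔ Q) ↔ R = False ↔ True = False
U ⊕ R = False ⊕ True = True
((T ↔ Q) ↔ R) ↔ (U ⊕ R) = False ↔ True = False
Q ⊕ T = True ⊕ False = True
(((T ↔ Q) ↔ R) ↔ (U ⊕ R)) ↔ (Q ⊕ T) = False ↔ True = False
((((T ↔ Q) ↔ R) ↔ (U ⊕ R)) ↔ (Q ⊕ T)) ⊕ U = False ⊕ False = False
(((((T ↔ Q) ↔ R) ↔ (U ⊕ R)) ↔ (Q ⊕ T)) ⊕ U) ↔ R = False ↔ True = False
Q ↔ U = True ↔ False = False
(Q ↔ U) ↔ Q = False ↔ True = False
U ↔ R = False ↔ True = False
(U ↔ R) ↔ U = False ↔ False = True
((Q ↔ U) ↔ Q) ⊕ ((U ↔ R) ↔ U) = False ⊕ True = True
((((((T ↔ Q) ↔ R) ↔ (U ⊕ R)) ↔ (Q ⊕ T)) ⊕ U) ↔ R) ↔ (((Q ↔ U) ↔ Q) ⊕ ((U ↔ R) ↔ U)) = False ↔ True = False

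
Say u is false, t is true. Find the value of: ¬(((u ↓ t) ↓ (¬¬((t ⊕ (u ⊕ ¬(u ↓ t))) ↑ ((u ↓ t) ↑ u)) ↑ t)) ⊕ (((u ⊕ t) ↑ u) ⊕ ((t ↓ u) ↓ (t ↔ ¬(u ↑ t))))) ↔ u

True

u ↓ t = False ↓ True = False
u ↓ t = False ↓ True = False
¬(u ↓ t) = ¬False = True
u ⊕ ¬(u ↓ t) = False ⊕ True = True
t ⊕ (u ⊕ ¬(u ↓ t)) = True ⊕ True = False
u ↓ t = False ↓ True = False
(u ↓ t) ↑ u = False ↑ False = True
(t ⊕ (u ⊕ ¬(u ↓ t))) ↑ ((u ↓ t) ↑ u) = False ↑ True = True
¬((t ⊕ (u ⊕ ¬(u ↓ t))) ↑ ((u ↓ t) ↑ u)) = ¬True = False
¬¬((t ⊕ (u ⊕ ¬(u ↓ t))) ↑ ((u ↓ t) ↑ u)) = ¬False = True
¬¬((t ⊕ (u ⊕ ¬(u ↓ t))) ↑ ((u ↓ t) ↑ u)) ↑ t = True ↑ True = False
(u ↓ t) ↓ (¬¬((t ⊕ (u ⊕ ¬(u ↓ t))) ↑ ((u ↓ t) ↑ u)) ↑ t) = False ↓ False = True
u ⊕ t = False ⊕ True = True
(u ⊕ t) ↑ u = True ↑ False = True
t ↓ u = True ↓ False = False
u ↑ t = False ↑ True = True
¬(u ↑ t) = ¬True = False
t ↔ ¬(u ↑ t) = True ↔ False = False
(t ↓ u) ↓ (t ↔ ¬(u ↑ t)) = False ↓ False = True
((u ⊕ t) ↑ u) ⊕ ((t ↓ u) ↓ (t ↔ ¬(u ↑ t))) = True ⊕ True = False
((u ↓ t) ↓ (¬¬((t ⊕ (u ⊕ ¬(u ↓ t))) ↑ ((u ↓ t) ↑ u)) ↑ t)) ⊕ (((u ⊕ t) ↑ u) ⊕ ((t ↓ u) ↓ (t ↔ ¬(u ↑ t)))) = True ⊕ False = True
¬(((u ↓ t) ↓ (¬¬((t ⊕ (u ⊕ ¬(u ↓ t))) ↑ ((u ↓ t) ↑ u)) ↑ t)) ⊕ (((u ⊕ t) ↑ u) ⊕ ((t ↓ u) ↓ (t ↔ ¬(u ↑ t))))) = ¬True = False
¬(((u ↓ t) ↓ (¬¬((t ⊕ (u ⊕ ¬(u ↓ t))) ↑ ((u ↓ t) ↑ u)) ↑ t)) ⊕ (((u ⊕ t) ↑ u) ⊕ ((t ↓ u) ↓ (t ↔ ¬(u ↑ t))))) ↔ u = False ↔ False = True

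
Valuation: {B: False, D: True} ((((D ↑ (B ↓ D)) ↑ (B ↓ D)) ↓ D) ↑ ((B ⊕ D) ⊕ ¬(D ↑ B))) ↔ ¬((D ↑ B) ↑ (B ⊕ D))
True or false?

True

B ↓ D = False ↓ True = False
D ↑ (B ↓ D) = True ↑ False = True
B ↓ D = False ↓ True = False
(D ↑ (B ↓ D)) ↑ (B ↓ D) = True ↑ False = True
((D ↑ (B ↓ D)) ↑ (B ↓ D)) ↓ D = True ↓ True = False
B ⊕ D = False ⊕ True = True
D ↑ B = True ↑ False = True
¬(D ↑ B) = ¬True = False
(B ⊕ D) ⊕ ¬(D ↑ B) = True ⊕ False = True
(((D ↑ (B ↓ D)) ↑ (B ↓ D)) ↓ D) ↑ ((B ⊕ D) ⊕ ¬(D ↑ B)) = False ↑ True = True
D ↑ B = True ↑ False = True
B ⊕ D = False ⊕ True = True
(D ↑ B) ↑ (B ⊕ D) = True ↑ True = False
¬((D ↑ B) ↑ (B ⊕ D)) = ¬False = True
((((D ↑ (B ↓ D)) ↑ (B ↓ D)) ↓ D) ↑ ((B ⊕ D) ⊕ ¬(D ↑ B))) ↔ ¬((D ↑ B) ↑ (B ⊕ D)) = True ↔ True = True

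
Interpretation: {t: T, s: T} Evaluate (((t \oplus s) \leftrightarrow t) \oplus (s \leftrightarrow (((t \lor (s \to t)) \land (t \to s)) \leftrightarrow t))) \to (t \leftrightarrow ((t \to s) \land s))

t \oplus s = T \oplus T = F
(t \oplus s) \leftrightarrow t = F \leftrightarrow T = F
s \to t = T \to T = T
t \lor (s \to t) = T \lor T = T
t \to s = T \to T = T
(t \lor (s \to t)) \land (t \to s) = T \land T = T
((t \lor (s \to t)) \land (t \to s)) \leftrightarrow t = T \leftrightarrow T = T
s \leftrightarrow (((t \lor (s \to t)) \land (t \to s)) \leftrightarrow t) = T \leftrightarrow T = T
((t \oplus s) \leftrightarrow t) \oplus (s \leftrightarrow (((t \lor (s \to t)) \land (t \to s)) \leftrightarrow t)) = F \oplus T = T
t \to s = T \to T = T
(t \to s) \land s = T \land T = T
t \leftrightarrow ((t \to s) \land s) = T \leftrightarrow T = T
(((t \oplus s) \leftrightarrow t) \oplus (s \leftrightarrow (((t \lor (s \to t)) \land (t \to s)) \leftrightarrow t))) \to (t \leftrightarrow ((t \to s) \land s)) = T \to T = T

T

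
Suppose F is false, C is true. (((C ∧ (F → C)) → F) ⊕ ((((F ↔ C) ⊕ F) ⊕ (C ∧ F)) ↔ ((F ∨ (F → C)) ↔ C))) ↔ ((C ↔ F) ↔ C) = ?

True

F → C = False → True = True
C ∧ (F → C) = True ∧ True = True
(C ∧ (F → C)) → F = True → False = False
F ↔ C = False ↔ True = False
(F ↔ C) ⊕ F = False ⊕ False = False
C ∧ F = True ∧ False = False
((F ↔ C) ⊕ F) ⊕ (C ∧ F) = False ⊕ False = False
F → C = False → True = True
F ∨ (F → C) = False ∨ True = True
(F ∨ (F → C)) ↔ C = True ↔ True = True
(((F ↔ C) ⊕ F) ⊕ (C ∧ F)) ↔ ((F ∨ (F → C)) ↔ C) = False ↔ True = False
((C ∧ (F → C)) → F) ⊕ ((((F ↔ C) ⊕ F) ⊕ (C ∧ F)) ↔ ((F ∨ (F → C)) ↔ C)) = False ⊕ False = False
C ↔ F = True ↔ False = False
(C ↔ F) ↔ C = False ↔ True = False
(((C ∧ (F → C)) → F) ⊕ ((((F ↔ C) ⊕ F) ⊕ (C ∧ F)) ↔ ((F ∨ (F → C)) ↔ C))) ↔ ((C ↔ F) ↔ C) = False ↔ False = True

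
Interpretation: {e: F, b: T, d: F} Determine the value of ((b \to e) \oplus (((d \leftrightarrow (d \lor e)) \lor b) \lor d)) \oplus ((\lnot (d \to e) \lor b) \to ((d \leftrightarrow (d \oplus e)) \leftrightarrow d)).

T

b \to e = T \to F = F
d \lor e = F \lor F = F
d \leftrightarrow (d \lor e) = F \leftrightarrow F = T
(d \leftrightarrow (d \lor e)) \lor b = T \lor T = T
((d \leftrightarrow (d \lor e)) \lor b) \lor d = T \lor F = T
(b \to e) \oplus (((d \leftrightarrow (d \lor e)) \lor b) \lor d) = F \oplus T = T
d \to e = F \to F = T
\lnot (d \to e) = \lnot T = F
\lnot (d \to e) \lor b = F \lor T = T
d \oplus e = F \oplus F = F
d \leftrightarrow (d \oplus e) = F \leftrightarrow F = T
(d \leftrightarrow (d \oplus e)) \leftrightarrow d = T \leftrightarrow F = F
(\lnot (d \to e) \lor b) \to ((d \leftrightarrow (d \oplus e)) \leftrightarrow d) = T \to F = F
((b \to e) \oplus (((d \leftrightarrow (d \lor e)) \lor b) \lor d)) \oplus ((\lnot (d \to e) \lor b) \to ((d \leftrightarrow (d \oplus e)) \leftrightarrow d)) = T \oplus F = T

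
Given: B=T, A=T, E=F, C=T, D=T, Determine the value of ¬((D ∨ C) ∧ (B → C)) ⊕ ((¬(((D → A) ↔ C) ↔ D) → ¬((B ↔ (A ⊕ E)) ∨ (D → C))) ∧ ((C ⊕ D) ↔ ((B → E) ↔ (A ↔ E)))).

F

D ∨ C = T ∨ T = T
B → C = T → T = T
(D ∨ C) ∧ (B → C) = T ∧ T = T
¬((D ∨ C) ∧ (B → C)) = ¬T = F
D → A = T → T = T
(D → A) ↔ C = T ↔ T = T
((D → A) ↔ C) ↔ D = T ↔ T = T
¬(((D → A) ↔ C) ↔ D) = ¬T = F
A ⊕ E = T ⊕ F = T
B ↔ (A ⊕ E) = T ↔ T = T
D → C = T → T = T
(B ↔ (A ⊕ E)) ∨ (D → C) = T ∨ T = T
¬((B ↔ (A ⊕ E)) ∨ (D → C)) = ¬T = F
¬(((D → A) ↔ C) ↔ D) → ¬((B ↔ (A ⊕ E)) ∨ (D → C)) = F → F = T
C ⊕ D = T ⊕ T = F
B → E = T → F = F
A ↔ E = T ↔ F = F
(B → E) ↔ (A ↔ E) = F ↔ F = T
(C ⊕ D) ↔ ((B → E) ↔ (A ↔ E)) = F ↔ T = F
(¬(((D → A) ↔ C) ↔ D) → ¬((B ↔ (A ⊕ E)) ∨ (D → C))) ∧ ((C ⊕ D) ↔ ((B → E) ↔ (A ↔ E))) = T ∧ F = F
¬((D ∨ C) ∧ (B → C)) ⊕ ((¬(((D → A) ↔ C) ↔ D) → ¬((B ↔ (A ⊕ E)) ∨ (D → C))) ∧ ((C ⊕ D) ↔ ((B → E) ↔ (A ↔ E)))) = F ⊕ F = F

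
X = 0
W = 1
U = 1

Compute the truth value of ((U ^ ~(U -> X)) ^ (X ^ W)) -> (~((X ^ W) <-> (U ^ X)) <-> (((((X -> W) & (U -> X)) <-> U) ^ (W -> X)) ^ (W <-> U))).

0

U -> X = 1 -> 0 = 0
~(U -> X) = ~0 = 1
U ^ ~(U -> X) = 1 ^ 1 = 0
X ^ W = 0 ^ 1 = 1
(U ^ ~(U -> X)) ^ (X ^ W) = 0 ^ 1 = 1
X ^ W = 0 ^ 1 = 1
U ^ X = 1 ^ 0 = 1
(X ^ W) <-> (U ^ X) = 1 <-> 1 = 1
~((X ^ W) <-> (U ^ X)) = ~1 = 0
X -> W = 0 -> 1 = 1
U -> X = 1 -> 0 = 0
(X -> W) & (U -> X) = 1 & 0 = 0
((X -> W) & (U -> X)) <-> U = 0 <-> 1 = 0
W -> X = 1 -> 0 = 0
(((X -> W) & (U -> X)) <-> U) ^ (W -> X) = 0 ^ 0 = 0
W <-> U = 1 <-> 1 = 1
((((X -> W) & (U -> X)) <-> U) ^ (W -> X)) ^ (W <-> U) = 0 ^ 1 = 1
~((X ^ W) <-> (U ^ X)) <-> (((((X -> W) & (U -> X)) <-> U) ^ (W -> X)) ^ (W <-> U)) = 0 <-> 1 = 0
((U ^ ~(U -> X)) ^ (X ^ W)) -> (~((X ^ W) <-> (U ^ X)) <-> (((((X -> W) & (U -> X)) <-> U) ^ (W -> X)) ^ (W <-> U))) = 1 -> 0 = 0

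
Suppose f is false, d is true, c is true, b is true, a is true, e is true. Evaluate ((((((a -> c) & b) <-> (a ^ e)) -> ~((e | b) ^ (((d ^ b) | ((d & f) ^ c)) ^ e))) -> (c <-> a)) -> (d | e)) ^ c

Substituting f=0, d=1, c=1, b=1, a=1, e=1:
a -> c = 1 -> 1 = 1
(a -> c) & b = 1 & 1 = 1
a ^ e = 1 ^ 1 = 0
((a -> c) & b) <-> (a ^ e) = 1 <-> 0 = 0
e | b = 1 | 1 = 1
d ^ b = 1 ^ 1 = 0
d & f = 1 & 0 = 0
(d & f) ^ c = 0 ^ 1 = 1
(d ^ b) | ((d & f) ^ c) = 0 | 1 = 1
((d ^ b) | ((d & f) ^ c)) ^ e = 1 ^ 1 = 0
(e | b) ^ (((d ^ b) | ((d & f) ^ c)) ^ e) = 1 ^ 0 = 1
~((e | b) ^ (((d ^ b) | ((d & f) ^ c)) ^ e)) = ~1 = 0
(((a -> c) & b) <-> (a ^ e)) -> ~((e | b) ^ (((d ^ b) | ((d & f) ^ c)) ^ e)) = 0 -> 0 = 1
c <-> a = 1 <-> 1 = 1
((((a -> c) & b) <-> (a ^ e)) -> ~((e | b) ^ (((d ^ b) | ((d & f) ^ c)) ^ e))) -> (c <-> a) = 1 -> 1 = 1
d | e = 1 | 1 = 1
(((((a -> c) & b) <-> (a ^ e)) -> ~((e | b) ^ (((d ^ b) | ((d & f) ^ c)) ^ e))) -> (c <-> a)) -> (d | e) = 1 -> 1 = 1
((((((a -> c) & b) <-> (a ^ e)) -> ~((e | b) ^ (((d ^ b) | ((d & f) ^ c)) ^ e))) -> (c <-> a)) -> (d | e)) ^ c = 1 ^ 1 = 0

0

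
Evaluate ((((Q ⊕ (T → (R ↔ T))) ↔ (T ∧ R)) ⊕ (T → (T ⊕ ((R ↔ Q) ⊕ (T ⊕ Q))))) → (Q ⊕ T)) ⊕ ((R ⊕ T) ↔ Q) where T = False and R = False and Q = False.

True

R ↔ T = False ↔ False = True
T → (R ↔ T) = False → True = True
Q ⊕ (T → (R ↔ T)) = False ⊕ True = True
T ∧ R = False ∧ False = False
(Q ⊕ (T → (R ↔ T))) ↔ (T ∧ R) = True ↔ False = False
R ↔ Q = False ↔ False = True
T ⊕ Q = False ⊕ False = False
(R ↔ Q) ⊕ (T ⊕ Q) = True ⊕ False = True
T ⊕ ((R ↔ Q) ⊕ (T ⊕ Q)) = False ⊕ True = True
T → (T ⊕ ((R ↔ Q) ⊕ (T ⊕ Q))) = False → True = True
((Q ⊕ (T → (R ↔ T))) ↔ (T ∧ R)) ⊕ (T → (T ⊕ ((R ↔ Q) ⊕ (T ⊕ Q)))) = False ⊕ True = True
Q ⊕ T = False ⊕ False = False
(((Q ⊕ (T → (R ↔ T))) ↔ (T ∧ R)) ⊕ (T → (T ⊕ ((R ↔ Q) ⊕ (T ⊕ Q))))) → (Q ⊕ T) = True → False = False
R ⊕ T = False ⊕ False = False
(R ⊕ T) ↔ Q = False ↔ False = True
((((Q ⊕ (T → (R ↔ T))) ↔ (T ∧ R)) ⊕ (T → (T ⊕ ((R ↔ Q) ⊕ (T ⊕ Q))))) → (Q ⊕ T)) ⊕ ((R ⊕ T) ↔ Q) = False ⊕ True = True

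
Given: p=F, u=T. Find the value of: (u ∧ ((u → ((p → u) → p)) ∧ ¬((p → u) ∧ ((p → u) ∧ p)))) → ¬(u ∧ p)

T

p → u = F → T = T
(p → u) → p = T → F = F
u → ((p → u) → p) = T → F = F
p → u = F → T = T
p → u = F → T = T
(p → u) ∧ p = T ∧ F = F
(p → u) ∧ ((p → u) ∧ p) = T ∧ F = F
¬((p → u) ∧ ((p → u) ∧ p)) = ¬F = T
(u → ((p → u) → p)) ∧ ¬((p → u) ∧ ((p → u) ∧ p)) = F ∧ T = F
u ∧ ((u → ((p → u) → p)) ∧ ¬((p → u) ∧ ((p → u) ∧ p))) = T ∧ F = F
u ∧ p = T ∧ F = F
¬(u ∧ p) = ¬F = T
(u ∧ ((u → ((p → u) → p)) ∧ ¬((p → u) ∧ ((p → u) ∧ p)))) → ¬(u ∧ p) = F → T = T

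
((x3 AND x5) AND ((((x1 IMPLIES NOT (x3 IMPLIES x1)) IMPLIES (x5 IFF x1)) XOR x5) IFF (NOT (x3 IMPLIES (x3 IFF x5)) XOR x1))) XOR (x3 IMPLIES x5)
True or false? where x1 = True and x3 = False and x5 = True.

Substituting x1=True, x3=False, x5=True:
x3 AND x5 = False AND True = False
x3 IMPLIES x1 = False IMPLIES True = True
NOT (x3 IMPLIES x1) = NOT True = False
x1 IMPLIES NOT (x3 IMPLIES x1) = True IMPLIES False = False
x5 IFF x1 = True IFF True = True
(x1 IMPLIES NOT (x3 IMPLIES x1)) IMPLIES (x5 IFF x1) = False IMPLIES True = True
((x1 IMPLIES NOT (x3 IMPLIES x1)) IMPLIES (x5 IFF x1)) XOR x5 = True XOR True = False
x3 IFF x5 = False IFF True = False
x3 IMPLIES (x3 IFF x5) = False IMPLIES False = True
NOT (x3 IMPLIES (x3 IFF x5)) = NOT True = False
NOT (x3 IMPLIES (x3 IFF x5)) XOR x1 = False XOR True = True
(((x1 IMPLIES NOT (x3 IMPLIES x1)) IMPLIES (x5 IFF x1)) XOR x5) IFF (NOT (x3 IMPLIES (x3 IFF x5)) XOR x1) = False IFF True = False
(x3 AND x5) AND ((((x1 IMPLIES NOT (x3 IMPLIES x1)) IMPLIES (x5 IFF x1)) XOR x5) IFF (NOT (x3 IMPLIES (x3 IFF x5)) XOR x1)) = False AND False = False
x3 IMPLIES x5 = False IMPLIES True = True
((x3 AND x5) AND ((((x1 IMPLIES NOT (x3 IMPLIES x1)) IMPLIES (x5 IFF x1)) XOR x5) IFF (NOT (x3 IMPLIES (x3 IFF x5)) XOR x1))) XOR (x3 IMPLIES x5) = False XOR True = True

True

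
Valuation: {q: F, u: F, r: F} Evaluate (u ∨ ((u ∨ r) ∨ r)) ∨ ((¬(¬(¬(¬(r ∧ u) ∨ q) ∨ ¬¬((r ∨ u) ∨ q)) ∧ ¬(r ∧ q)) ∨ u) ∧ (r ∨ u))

F

u ∨ r = F ∨ F = F
(u ∨ r) ∨ r = F ∨ F = F
u ∨ ((u ∨ r) ∨ r) = F ∨ F = F
r ∧ u = F ∧ F = F
¬(r ∧ u) = ¬F = T
¬(r ∧ u) ∨ q = T ∨ F = T
¬(¬(r ∧ u) ∨ q) = ¬T = F
r ∨ u = F ∨ F = F
(r ∨ u) ∨ q = F ∨ F = F
¬((r ∨ u) ∨ q) = ¬F = T
¬¬((r ∨ u) ∨ q) = ¬T = F
¬(¬(r ∧ u) ∨ q) ∨ ¬¬((r ∨ u) ∨ q) = F ∨ F = F
¬(¬(¬(r ∧ u) ∨ q) ∨ ¬¬((r ∨ u) ∨ q)) = ¬F = T
r ∧ q = F ∧ F = F
¬(r ∧ q) = ¬F = T
¬(¬(¬(r ∧ u) ∨ q) ∨ ¬¬((r ∨ u) ∨ q)) ∧ ¬(r ∧ q) = T ∧ T = T
¬(¬(¬(¬(r ∧ u) ∨ q) ∨ ¬¬((r ∨ u) ∨ q)) ∧ ¬(r ∧ q)) = ¬T = F
¬(¬(¬(¬(r ∧ u) ∨ q) ∨ ¬¬((r ∨ u) ∨ q)) ∧ ¬(r ∧ q)) ∨ u = F ∨ F = F
r ∨ u = F ∨ F = F
(¬(¬(¬(¬(r ∧ u) ∨ q) ∨ ¬¬((r ∨ u) ∨ q)) ∧ ¬(r ∧ q)) ∨ u) ∧ (r ∨ u) = F ∧ F = F
(u ∨ ((u ∨ r) ∨ r)) ∨ ((¬(¬(¬(¬(r ∧ u) ∨ q) ∨ ¬¬((r ∨ u) ∨ q)) ∧ ¬(r ∧ q)) ∨ u) ∧ (r ∨ u)) = F ∨ F = F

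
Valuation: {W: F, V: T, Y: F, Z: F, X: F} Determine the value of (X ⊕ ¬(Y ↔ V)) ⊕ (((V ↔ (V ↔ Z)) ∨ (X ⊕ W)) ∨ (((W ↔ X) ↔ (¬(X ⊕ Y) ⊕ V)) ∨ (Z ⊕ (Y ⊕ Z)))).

T

Y ↔ V = F ↔ T = F
¬(Y ↔ V) = ¬F = T
X ⊕ ¬(Y ↔ V) = F ⊕ T = T
V ↔ Z = T ↔ F = F
V ↔ (V ↔ Z) = T ↔ F = F
X ⊕ W = F ⊕ F = F
(V ↔ (V ↔ Z)) ∨ (X ⊕ W) = F ∨ F = F
W ↔ X = F ↔ F = T
X ⊕ Y = F ⊕ F = F
¬(X ⊕ Y) = ¬F = T
¬(X ⊕ Y) ⊕ V = T ⊕ T = F
(W ↔ X) ↔ (¬(X ⊕ Y) ⊕ V) = T ↔ F = F
Y ⊕ Z = F ⊕ F = F
Z ⊕ (Y ⊕ Z) = F ⊕ F = F
((W ↔ X) ↔ (¬(X ⊕ Y) ⊕ V)) ∨ (Z ⊕ (Y ⊕ Z)) = F ∨ F = F
((V ↔ (V ↔ Z)) ∨ (X ⊕ W)) ∨ (((W ↔ X) ↔ (¬(X ⊕ Y) ⊕ V)) ∨ (Z ⊕ (Y ⊕ Z))) = F ∨ F = F
(X ⊕ ¬(Y ↔ V)) ⊕ (((V ↔ (V ↔ Z)) ∨ (X ⊕ W)) ∨ (((W ↔ X) ↔ (¬(X ⊕ Y) ⊕ V)) ∨ (Z ⊕ (Y ⊕ Z)))) = T ⊕ F = T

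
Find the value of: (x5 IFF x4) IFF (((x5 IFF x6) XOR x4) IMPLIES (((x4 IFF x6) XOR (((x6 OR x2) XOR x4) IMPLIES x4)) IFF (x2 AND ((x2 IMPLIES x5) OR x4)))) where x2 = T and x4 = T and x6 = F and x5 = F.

x5 IFF x4 = F IFF T = F
x5 IFF x6 = F IFF F = T
(x5 IFF x6) XOR x4 = T XOR T = F
x4 IFF x6 = T IFF F = F
x6 OR x2 = F OR T = T
(x6 OR x2) XOR x4 = T XOR T = F
((x6 OR x2) XOR x4) IMPLIES x4 = F IMPLIES T = T
(x4 IFF x6) XOR (((x6 OR x2) XOR x4) IMPLIES x4) = F XOR T = T
x2 IMPLIES x5 = T IMPLIES F = F
(x2 IMPLIES x5) OR x4 = F OR T = T
x2 AND ((x2 IMPLIES x5) OR x4) = T AND T = T
((x4 IFF x6) XOR (((x6 OR x2) XOR x4) IMPLIES x4)) IFF (x2 AND ((x2 IMPLIES x5) OR x4)) = T IFF T = T
((x5 IFF x6) XOR x4) IMPLIES (((x4 IFF x6) XOR (((x6 OR x2) XOR x4) IMPLIES x4)) IFF (x2 AND ((x2 IMPLIES x5) OR x4))) = F IMPLIES T = T
(x5 IFF x4) IFF (((x5 IFF x6) XOR x4) IMPLIES (((x4 IFF x6) XOR (((x6 OR x2) XOR x4) IMPLIES x4)) IFF (x2 AND ((x2 IMPLIES x5) OR x4)))) = F IFF T = F

F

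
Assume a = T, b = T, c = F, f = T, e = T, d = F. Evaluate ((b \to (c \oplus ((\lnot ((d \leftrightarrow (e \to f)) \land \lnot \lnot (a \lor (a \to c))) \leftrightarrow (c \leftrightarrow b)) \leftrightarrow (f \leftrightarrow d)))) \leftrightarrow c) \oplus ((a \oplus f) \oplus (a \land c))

F

Substituting a=T, b=T, c=F, f=T, e=T, d=F:
e \to f = T \to T = T
d \leftrightarrow (e \to f) = F \leftrightarrow T = F
a \to c = T \to F = F
a \lor (a \to c) = T \lor F = T
\lnot (a \lor (a \to c)) = \lnot T = F
\lnot \lnot (a \lor (a \to c)) = \lnot F = T
(d \leftrightarrow (e \to f)) \land \lnot \lnot (a \lor (a \to c)) = F \land T = F
\lnot ((d \leftrightarrow (e \to f)) \land \lnot \lnot (a \lor (a \to c))) = \lnot F = T
c \leftrightarrow b = F \leftrightarrow T = F
\lnot ((d \leftrightarrow (e \to f)) \land \lnot \lnot (a \lor (a \to c))) \leftrightarrow (c \leftrightarrow b) = T \leftrightarrow F = F
f \leftrightarrow d = T \leftrightarrow F = F
(\lnot ((d \leftrightarrow (e \to f)) \land \lnot \lnot (a \lor (a \to c))) \leftrightarrow (c \leftrightarrow b)) \leftrightarrow (f \leftrightarrow d) = F \leftrightarrow F = T
c \oplus ((\lnot ((d \leftrightarrow (e \to f)) \land \lnot \lnot (a \lor (a \to c))) \leftrightarrow (c \leftrightarrow b)) \leftrightarrow (f \leftrightarrow d)) = F \oplus T = T
b \to (c \oplus ((\lnot ((d \leftrightarrow (e \to f)) \land \lnot \lnot (a \lor (a \to c))) \leftrightarrow (c \leftrightarrow b)) \leftrightarrow (f \leftrightarrow d))) = T \to T = T
(b \to (c \oplus ((\lnot ((d \leftrightarrow (e \to f)) \land \lnot \lnot (a \lor (a \to c))) \leftrightarrow (c \leftrightarrow b)) \leftrightarrow (f \leftrightarrow d)))) \leftrightarrow c = T \leftrightarrow F = F
a \oplus f = T \oplus T = F
a \land c = T \land F = F
(a \oplus f) \oplus (a \land c) = F \oplus F = F
((b \to (c \oplus ((\lnot ((d \leftrightarrow (e \to f)) \land \lnot \lnot (a \lor (a \to c))) \leftrightarrow (c \leftrightarrow b)) \leftrightarrow (f \leftrightarrow d)))) \leftrightarrow c) \oplus ((a \oplus f) \oplus (a \land c)) = F \oplus F = F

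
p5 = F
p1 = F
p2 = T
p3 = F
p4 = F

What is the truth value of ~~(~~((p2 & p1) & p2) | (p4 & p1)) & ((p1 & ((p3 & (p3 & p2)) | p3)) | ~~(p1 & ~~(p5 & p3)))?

p2 & p1 = T & F = F
(p2 & p1) & p2 = F & T = F
~((p2 & p1) & p2) = ~F = T
~~((p2 & p1) & p2) = ~T = F
p4 & p1 = F & F = F
~~((p2 & p1) & p2) | (p4 & p1) = F | F = F
~(~~((p2 & p1) & p2) | (p4 & p1)) = ~F = T
~~(~~((p2 & p1) & p2) | (p4 & p1)) = ~T = F
p3 & p2 = F & T = F
p3 & (p3 & p2) = F & F = F
(p3 & (p3 & p2)) | p3 = F | F = F
p1 & ((p3 & (p3 & p2)) | p3) = F & F = F
p5 & p3 = F & F = F
~(p5 & p3) = ~F = T
~~(p5 & p3) = ~T = F
p1 & ~~(p5 & p3) = F & F = F
~(p1 & ~~(p5 & p3)) = ~F = T
~~(p1 & ~~(p5 & p3)) = ~T = F
(p1 & ((p3 & (p3 & p2)) | p3)) | ~~(p1 & ~~(p5 & p3)) = F | F = F
~~(~~((p2 & p1) & p2) | (p4 & p1)) & ((p1 & ((p3 & (p3 & p2)) | p3)) | ~~(p1 & ~~(p5 & p3))) = F & F = F

F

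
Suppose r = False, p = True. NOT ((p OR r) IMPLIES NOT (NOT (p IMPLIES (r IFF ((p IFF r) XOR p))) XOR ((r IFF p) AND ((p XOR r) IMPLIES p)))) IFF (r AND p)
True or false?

False

p OR r = True OR False = True
p IFF r = True IFF False = False
(p IFF r) XOR p = False XOR True = True
r IFF ((p IFF r) XOR p) = False IFF True = False
p IMPLIES (r IFF ((p IFF r) XOR p)) = True IMPLIES False = False
NOT (p IMPLIES (r IFF ((p IFF r) XOR p))) = NOT False = True
r IFF p = False IFF True = False
p XOR r = True XOR False = True
(p XOR r) IMPLIES p = True IMPLIES True = True
(r IFF p) AND ((p XOR r) IMPLIES p) = False AND True = False
NOT (p IMPLIES (r IFF ((p IFF r) XOR p))) XOR ((r IFF p) AND ((p XOR r) IMPLIES p)) = True XOR False = True
NOT (NOT (p IMPLIES (r IFF ((p IFF r) XOR p))) XOR ((r IFF p) AND ((p XOR r) IMPLIES p))) = NOT True = False
(p OR r) IMPLIES NOT (NOT (p IMPLIES (r IFF ((p IFF r) XOR p))) XOR ((r IFF p) AND ((p XOR r) IMPLIES p))) = True IMPLIES False = False
NOT ((p OR r) IMPLIES NOT (NOT (p IMPLIES (r IFF ((p IFF r) XOR p))) XOR ((r IFF p) AND ((p XOR r) IMPLIES p)))) = NOT False = True
r AND p = False AND True = False
NOT ((p OR r) IMPLIES NOT (NOT (p IMPLIES (r IFF ((p IFF r) XOR p))) XOR ((r IFF p) AND ((p XOR r) IMPLIES p)))) IFF (r AND p) = True IFF False = False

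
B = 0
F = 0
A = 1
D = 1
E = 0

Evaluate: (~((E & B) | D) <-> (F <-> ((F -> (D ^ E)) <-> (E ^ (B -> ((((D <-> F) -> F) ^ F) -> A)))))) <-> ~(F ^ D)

0

E & B = 0 & 0 = 0
(E & B) | D = 0 | 1 = 1
~((E & B) | D) = ~1 = 0
D ^ E = 1 ^ 0 = 1
F -> (D ^ E) = 0 -> 1 = 1
D <-> F = 1 <-> 0 = 0
(D <-> F) -> F = 0 -> 0 = 1
((D <-> F) -> F) ^ F = 1 ^ 0 = 1
(((D <-> F) -> F) ^ F) -> A = 1 -> 1 = 1
B -> ((((D <-> F) -> F) ^ F) -> A) = 0 -> 1 = 1
E ^ (B -> ((((D <-> F) -> F) ^ F) -> A)) = 0 ^ 1 = 1
(F -> (D ^ E)) <-> (E ^ (B -> ((((D <-> F) -> F) ^ F) -> A))) = 1 <-> 1 = 1
F <-> ((F -> (D ^ E)) <-> (E ^ (B -> ((((D <-> F) -> F) ^ F) -> A)))) = 0 <-> 1 = 0
~((E & B) | D) <-> (F <-> ((F -> (D ^ E)) <-> (E ^ (B -> ((((D <-> F) -> F) ^ F) -> A))))) = 0 <-> 0 = 1
F ^ D = 0 ^ 1 = 1
~(F ^ D) = ~1 = 0
(~((E & B) | D) <-> (F <-> ((F -> (D ^ E)) <-> (E ^ (B -> ((((D <-> F) -> F) ^ F) -> A)))))) <-> ~(F ^ D) = 1 <-> 0 = 0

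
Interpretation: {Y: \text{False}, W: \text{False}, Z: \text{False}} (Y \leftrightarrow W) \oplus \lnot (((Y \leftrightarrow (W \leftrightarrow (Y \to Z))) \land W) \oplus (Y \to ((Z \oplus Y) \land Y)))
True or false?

Y \leftrightarrow W = \text{False} \leftrightarrow \text{False} = \text{True}
Y \to Z = \text{False} \to \text{False} = \text{True}
W \leftrightarrow (Y \to Z) = \text{False} \leftrightarrow \text{True} = \text{False}
Y \leftrightarrow (W \leftrightarrow (Y \to Z)) = \text{False} \leftrightarrow \text{False} = \text{True}
(Y \leftrightarrow (W \leftrightarrow (Y \to Z))) \land W = \text{True} \land \text{False} = \text{False}
Z \oplus Y = \text{False} \oplus \text{False} = \text{False}
(Z \oplus Y) \land Y = \text{False} \land \text{False} = \text{False}
Y \to ((Z \oplus Y) \land Y) = \text{False} \to \text{False} = \text{True}
((Y \leftrightarrow (W \leftrightarrow (Y \to Z))) \land W) \oplus (Y \to ((Z \oplus Y) \land Y)) = \text{False} \oplus \text{True} = \text{True}
\lnot (((Y \leftrightarrow (W \leftrightarrow (Y \to Z))) \land W) \oplus (Y \to ((Z \oplus Y) \land Y))) = \lnot \text{True} = \text{False}
(Y \leftrightarrow W) \oplus \lnot (((Y \leftrightarrow (W \leftrightarrow (Y \to Z))) \land W) \oplus (Y \to ((Z \oplus Y) \land Y))) = \text{True} \oplus \text{False} = \text{True}

\text{True}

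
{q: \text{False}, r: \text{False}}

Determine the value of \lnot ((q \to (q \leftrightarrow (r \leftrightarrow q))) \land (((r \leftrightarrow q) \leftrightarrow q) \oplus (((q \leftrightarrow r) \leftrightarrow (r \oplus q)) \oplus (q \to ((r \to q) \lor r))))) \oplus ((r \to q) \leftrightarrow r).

\text{False}

r \leftrightarrow q = \text{False} \leftrightarrow \text{False} = \text{True}
q \leftrightarrow (r \leftrightarrow q) = \text{False} \leftrightarrow \text{True} = \text{False}
q \to (q \leftrightarrow (r \leftrightarrow q)) = \text{False} \to \text{False} = \text{True}
r \leftrightarrow q = \text{False} \leftrightarrow \text{False} = \text{True}
(r \leftrightarrow q) \leftrightarrow q = \text{True} \leftrightarrow \text{False} = \text{False}
q \leftrightarrow r = \text{False} \leftrightarrow \text{False} = \text{True}
r \oplus q = \text{False} \oplus \text{False} = \text{False}
(q \leftrightarrow r) \leftrightarrow (r \oplus q) = \text{True} \leftrightarrow \text{False} = \text{False}
r \to q = \text{False} \to \text{False} = \text{True}
(r \to q) \lor r = \text{True} \lor \text{False} = \text{True}
q \to ((r \to q) \lor r) = \text{False} \to \text{True} = \text{True}
((q \leftrightarrow r) \leftrightarrow (r \oplus q)) \oplus (q \to ((r \to q) \lor r)) = \text{False} \oplus \text{True} = \text{True}
((r \leftrightarrow q) \leftrightarrow q) \oplus (((q \leftrightarrow r) \leftrightarrow (r \oplus q)) \oplus (q \to ((r \to q) \lor r))) = \text{False} \oplus \text{True} = \text{True}
(q \to (q \leftrightarrow (r \leftrightarrow q))) \land (((r \leftrightarrow q) \leftrightarrow q) \oplus (((q \leftrightarrow r) \leftrightarrow (r \oplus q)) \oplus (q \to ((r \to q) \lor r)))) = \text{True} \land \text{True} = \text{True}
\lnot ((q \to (q \leftrightarrow (r \leftrightarrow q))) \land (((r \leftrightarrow q) \leftrightarrow q) \oplus (((q \leftrightarrow r) \leftrightarrow (r \oplus q)) \oplus (q \to ((r \to q) \lor r))))) = \lnot \text{True} = \text{False}
r \to q = \text{False} \to \text{False} = \text{True}
(r \to q) \leftrightarrow r = \text{True} \leftrightarrow \text{False} = \text{False}
\lnot ((q \to (q \leftrightarrow (r \leftrightarrow q))) \land (((r \leftrightarrow q) \leftrightarrow q) \oplus (((q \leftrightarrow r) \leftrightarrow (r \oplus q)) \oplus (q \to ((r \to q) \lor r))))) \oplus ((r \to q) \leftrightarrow r) = \text{False} \oplus \text{False} = \text{False}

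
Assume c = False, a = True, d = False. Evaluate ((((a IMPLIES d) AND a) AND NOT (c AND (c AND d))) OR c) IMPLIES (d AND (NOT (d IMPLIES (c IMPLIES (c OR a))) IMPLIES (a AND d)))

True

a IMPLIES d = True IMPLIES False = False
(a IMPLIES d) AND a = False AND True = False
c AND d = False AND False = False
c AND (c AND d) = False AND False = False
NOT (c AND (c AND d)) = NOT False = True
((a IMPLIES d) AND a) AND NOT (c AND (c AND d)) = False AND True = False
(((a IMPLIES d) AND a) AND NOT (c AND (c AND d))) OR c = False OR False = False
c OR a = False OR True = True
c IMPLIES (c OR a) = False IMPLIES True = True
d IMPLIES (c IMPLIES (c OR a)) = False IMPLIES True = True
NOT (d IMPLIES (c IMPLIES (c OR a))) = NOT True = False
a AND d = True AND False = False
NOT (d IMPLIES (c IMPLIES (c OR a))) IMPLIES (a AND d) = False IMPLIES False = True
d AND (NOT (d IMPLIES (c IMPLIES (c OR a))) IMPLIES (a AND d)) = False AND True = False
((((a IMPLIES d) AND a) AND NOT (c AND (c AND d))) OR c) IMPLIES (d AND (NOT (d IMPLIES (c IMPLIES (c OR a))) IMPLIES (a AND d))) = False IMPLIES False = True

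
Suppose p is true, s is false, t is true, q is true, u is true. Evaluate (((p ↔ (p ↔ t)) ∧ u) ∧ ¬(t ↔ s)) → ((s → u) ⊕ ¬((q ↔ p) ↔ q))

True

p ↔ t = True ↔ True = True
p ↔ (p ↔ t) = True ↔ True = True
(p ↔ (p ↔ t)) ∧ u = True ∧ True = True
t ↔ s = True ↔ False = False
¬(t ↔ s) = ¬False = True
((p ↔ (p ↔ t)) ∧ u) ∧ ¬(t ↔ s) = True ∧ True = True
s → u = False → True = True
q ↔ p = True ↔ True = True
(q ↔ p) ↔ q = True ↔ True = True
¬((q ↔ p) ↔ q) = ¬True = False
(s → u) ⊕ ¬((q ↔ p) ↔ q) = True ⊕ False = True
(((p ↔ (p ↔ t)) ∧ u) ∧ ¬(t ↔ s)) → ((s → u) ⊕ ¬((q ↔ p) ↔ q)) = True → True = True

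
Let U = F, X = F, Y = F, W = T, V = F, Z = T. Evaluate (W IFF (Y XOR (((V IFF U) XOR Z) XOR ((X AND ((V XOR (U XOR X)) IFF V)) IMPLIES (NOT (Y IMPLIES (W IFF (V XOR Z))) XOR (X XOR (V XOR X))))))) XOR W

V IFF U = F IFF F = T
(V IFF U) XOR Z = T XOR T = F
U XOR X = F XOR F = F
V XOR (U XOR X) = F XOR F = F
(V XOR (U XOR X)) IFF V = F IFF F = T
X AND ((V XOR (U XOR X)) IFF V) = F AND T = F
V XOR Z = F XOR T = T
W IFF (V XOR Z) = T IFF T = T
Y IMPLIES (W IFF (V XOR Z)) = F IMPLIES T = T
NOT (Y IMPLIES (W IFF (V XOR Z))) = NOT T = F
V XOR X = F XOR F = F
X XOR (V XOR X) = F XOR F = F
NOT (Y IMPLIES (W IFF (V XOR Z))) XOR (X XOR (V XOR X)) = F XOR F = F
(X AND ((V XOR (U XOR X)) IFF V)) IMPLIES (NOT (Y IMPLIES (W IFF (V XOR Z))) XOR (X XOR (V XOR X))) = F IMPLIES F = T
((V IFF U) XOR Z) XOR ((X AND ((V XOR (U XOR X)) IFF V)) IMPLIES (NOT (Y IMPLIES (W IFF (V XOR Z))) XOR (X XOR (V XOR X)))) = F XOR T = T
Y XOR (((V IFF U) XOR Z) XOR ((X AND ((V XOR (U XOR X)) IFF V)) IMPLIES (NOT (Y IMPLIES (W IFF (V XOR Z))) XOR (X XOR (V XOR X))))) = F XOR T = T
W IFF (Y XOR (((V IFF U) XOR Z) XOR ((X AND ((V XOR (U XOR X)) IFF V)) IMPLIES (NOT (Y IMPLIES (W IFF (V XOR Z))) XOR (X XOR (V XOR X)))))) = T IFF T = T
(W IFF (Y XOR (((V IFF U) XOR Z) XOR ((X AND ((V XOR (U XOR X)) IFF V)) IMPLIES (NOT (Y IMPLIES (W IFF (V XOR Z))) XOR (X XOR (V XOR X))))))) XOR W = T XOR T = F

F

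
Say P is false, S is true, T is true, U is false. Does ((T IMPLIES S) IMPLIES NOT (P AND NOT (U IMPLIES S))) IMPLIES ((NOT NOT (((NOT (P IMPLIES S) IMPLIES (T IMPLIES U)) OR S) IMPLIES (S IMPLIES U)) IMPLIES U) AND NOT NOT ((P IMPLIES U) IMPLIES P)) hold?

False

Substituting P=False, S=True, T=True, U=False:
T IMPLIES S = True IMPLIES True = True
U IMPLIES S = False IMPLIES True = True
NOT (U IMPLIES S) = NOT True = False
P AND NOT (U IMPLIES S) = False AND False = False
NOT (P AND NOT (U IMPLIES S)) = NOT False = True
(T IMPLIES S) IMPLIES NOT (P AND NOT (U IMPLIES S)) = True IMPLIES True = True
P IMPLIES S = False IMPLIES True = True
NOT (P IMPLIES S) = NOT True = False
T IMPLIES U = True IMPLIES False = False
NOT (P IMPLIES S) IMPLIES (T IMPLIES U) = False IMPLIES False = True
(NOT (P IMPLIES S) IMPLIES (T IMPLIES U)) OR S = True OR True = True
S IMPLIES U = True IMPLIES False = False
((NOT (P IMPLIES S) IMPLIES (T IMPLIES U)) OR S) IMPLIES (S IMPLIES U) = True IMPLIES False = False
NOT (((NOT (P IMPLIES S) IMPLIES (T IMPLIES U)) OR S) IMPLIES (S IMPLIES U)) = NOT False = True
NOT NOT (((NOT (P IMPLIES S) IMPLIES (T IMPLIES U)) OR S) IMPLIES (S IMPLIES U)) = NOT True = False
NOT NOT (((NOT (P IMPLIES S) IMPLIES (T IMPLIES U)) OR S) IMPLIES (S IMPLIES U)) IMPLIES U = False IMPLIES False = True
P IMPLIES U = False IMPLIES False = True
(P IMPLIES U) IMPLIES P = True IMPLIES False = False
NOT ((P IMPLIES U) IMPLIES P) = NOT False = True
NOT NOT ((P IMPLIES U) IMPLIES P) = NOT True = False
(NOT NOT (((NOT (P IMPLIES S) IMPLIES (T IMPLIES U)) OR S) IMPLIES (S IMPLIES U)) IMPLIES U) AND NOT NOT ((P IMPLIES U) IMPLIES P) = True AND False = False
((T IMPLIES S) IMPLIES NOT (P AND NOT (U IMPLIES S))) IMPLIES ((NOT NOT (((NOT (P IMPLIES S) IMPLIES (T IMPLIES U)) OR S) IMPLIES (S IMPLIES U)) IMPLIES U) AND NOT NOT ((P IMPLIES U) IMPLIES P)) = True IMPLIES False = False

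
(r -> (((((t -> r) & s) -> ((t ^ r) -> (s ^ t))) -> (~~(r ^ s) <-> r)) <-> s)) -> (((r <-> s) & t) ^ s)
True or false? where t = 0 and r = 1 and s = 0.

1

t -> r = 0 -> 1 = 1
(t -> r) & s = 1 & 0 = 0
t ^ r = 0 ^ 1 = 1
s ^ t = 0 ^ 0 = 0
(t ^ r) -> (s ^ t) = 1 -> 0 = 0
((t -> r) & s) -> ((t ^ r) -> (s ^ t)) = 0 -> 0 = 1
r ^ s = 1 ^ 0 = 1
~(r ^ s) = ~1 = 0
~~(r ^ s) = ~0 = 1
~~(r ^ s) <-> r = 1 <-> 1 = 1
(((t -> r) & s) -> ((t ^ r) -> (s ^ t))) -> (~~(r ^ s) <-> r) = 1 -> 1 = 1
((((t -> r) & s) -> ((t ^ r) -> (s ^ t))) -> (~~(r ^ s) <-> r)) <-> s = 1 <-> 0 = 0
r -> (((((t -> r) & s) -> ((t ^ r) -> (s ^ t))) -> (~~(r ^ s) <-> r)) <-> s) = 1 -> 0 = 0
r <-> s = 1 <-> 0 = 0
(r <-> s) & t = 0 & 0 = 0
((r <-> s) & t) ^ s = 0 ^ 0 = 0
(r -> (((((t -> r) & s) -> ((t ^ r) -> (s ^ t))) -> (~~(r ^ s) <-> r)) <-> s)) -> (((r <-> s) & t) ^ s) = 0 -> 0 = 1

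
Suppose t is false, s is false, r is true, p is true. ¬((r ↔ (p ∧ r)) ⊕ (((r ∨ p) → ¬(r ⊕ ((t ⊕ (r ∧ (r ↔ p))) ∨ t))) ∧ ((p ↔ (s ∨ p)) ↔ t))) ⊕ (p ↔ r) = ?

T

p ∧ r = T ∧ T = T
r ↔ (p ∧ r) = T ↔ T = T
r ∨ p = T ∨ T = T
r ↔ p = T ↔ T = T
r ∧ (r ↔ p) = T ∧ T = T
t ⊕ (r ∧ (r ↔ p)) = F ⊕ T = T
(t ⊕ (r ∧ (r ↔ p))) ∨ t = T ∨ F = T
r ⊕ ((t ⊕ (r ∧ (r ↔ p))) ∨ t) = T ⊕ T = F
¬(r ⊕ ((t ⊕ (r ∧ (r ↔ p))) ∨ t)) = ¬F = T
(r ∨ p) → ¬(r ⊕ ((t ⊕ (r ∧ (r ↔ p))) ∨ t)) = T → T = T
s ∨ p = F ∨ T = T
p ↔ (s ∨ p) = T ↔ T = T
(p ↔ (s ∨ p)) ↔ t = T ↔ F = F
((r ∨ p) → ¬(r ⊕ ((t ⊕ (r ∧ (r ↔ p))) ∨ t))) ∧ ((p ↔ (s ∨ p)) ↔ t) = T ∧ F = F
(r ↔ (p ∧ r)) ⊕ (((r ∨ p) → ¬(r ⊕ ((t ⊕ (r ∧ (r ↔ p))) ∨ t))) ∧ ((p ↔ (s ∨ p)) ↔ t)) = T ⊕ F = T
¬((r ↔ (p ∧ r)) ⊕ (((r ∨ p) → ¬(r ⊕ ((t ⊕ (r ∧ (r ↔ p))) ∨ t))) ∧ ((p ↔ (s ∨ p)) ↔ t))) = ¬T = F
p ↔ r = T ↔ T = T
¬((r ↔ (p ∧ r)) ⊕ (((r ∨ p) → ¬(r ⊕ ((t ⊕ (r ∧ (r ↔ p))) ∨ t))) ∧ ((p ↔ (s ∨ p)) ↔ t))) ⊕ (p ↔ r) = F ⊕ T = T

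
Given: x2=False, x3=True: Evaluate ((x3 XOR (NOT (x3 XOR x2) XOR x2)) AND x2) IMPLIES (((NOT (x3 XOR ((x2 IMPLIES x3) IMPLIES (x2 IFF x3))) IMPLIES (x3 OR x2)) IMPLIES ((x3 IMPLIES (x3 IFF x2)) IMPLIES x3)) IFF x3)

x3 XOR x2 = True XOR False = True
NOT (x3 XOR x2) = NOT True = False
NOT (x3 XOR x2) XOR x2 = False XOR False = False
x3 XOR (NOT (x3 XOR x2) XOR x2) = True XOR False = True
(x3 XOR (NOT (x3 XOR x2) XOR x2)) AND x2 = True AND False = False
x2 IMPLIES x3 = False IMPLIES True = True
x2 IFF x3 = False IFF True = False
(x2 IMPLIES x3) IMPLIES (x2 IFF x3) = True IMPLIES False = False
x3 XOR ((x2 IMPLIES x3) IMPLIES (x2 IFF x3)) = True XOR False = True
NOT (x3 XOR ((x2 IMPLIES x3) IMPLIES (x2 IFF x3))) = NOT True = False
x3 OR x2 = True OR False = True
NOT (x3 XOR ((x2 IMPLIES x3) IMPLIES (x2 IFF x3))) IMPLIES (x3 OR x2) = False IMPLIES True = True
x3 IFF x2 = True IFF False = False
x3 IMPLIES (x3 IFF x2) = True IMPLIES False = False
(x3 IMPLIES (x3 IFF x2)) IMPLIES x3 = False IMPLIES True = True
(NOT (x3 XOR ((x2 IMPLIES x3) IMPLIES (x2 IFF x3))) IMPLIES (x3 OR x2)) IMPLIES ((x3 IMPLIES (x3 IFF x2)) IMPLIES x3) = True IMPLIES True = True
((NOT (x3 XOR ((x2 IMPLIES x3) IMPLIES (x2 IFF x3))) IMPLIES (x3 OR x2)) IMPLIES ((x3 IMPLIES (x3 IFF x2)) IMPLIES x3)) IFF x3 = True IFF True = True
((x3 XOR (NOT (x3 XOR x2) XOR x2)) AND x2) IMPLIES (((NOT (x3 XOR ((x2 IMPLIES x3) IMPLIES (x2 IFF x3))) IMPLIES (x3 OR x2)) IMPLIES ((x3 IMPLIES (x3 IFF x2)) IMPLIES x3)) IFF x3) = False IMPLIES True = True

True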